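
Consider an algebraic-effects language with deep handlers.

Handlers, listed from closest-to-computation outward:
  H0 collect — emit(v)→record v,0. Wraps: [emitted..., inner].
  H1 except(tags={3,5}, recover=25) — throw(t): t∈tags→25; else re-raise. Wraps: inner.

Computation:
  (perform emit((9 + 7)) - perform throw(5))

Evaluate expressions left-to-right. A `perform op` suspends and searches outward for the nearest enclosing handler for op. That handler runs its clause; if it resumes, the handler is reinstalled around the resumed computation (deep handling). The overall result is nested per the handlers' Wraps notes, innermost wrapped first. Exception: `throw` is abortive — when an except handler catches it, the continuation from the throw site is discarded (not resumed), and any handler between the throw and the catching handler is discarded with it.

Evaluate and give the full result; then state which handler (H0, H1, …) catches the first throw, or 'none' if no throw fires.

Working:
emit(16) @ H0 ⇒ out+=16
throw(5) @ H1 caught ⇒ 25
= 25

Answer: 25 ; first throw caught by: H1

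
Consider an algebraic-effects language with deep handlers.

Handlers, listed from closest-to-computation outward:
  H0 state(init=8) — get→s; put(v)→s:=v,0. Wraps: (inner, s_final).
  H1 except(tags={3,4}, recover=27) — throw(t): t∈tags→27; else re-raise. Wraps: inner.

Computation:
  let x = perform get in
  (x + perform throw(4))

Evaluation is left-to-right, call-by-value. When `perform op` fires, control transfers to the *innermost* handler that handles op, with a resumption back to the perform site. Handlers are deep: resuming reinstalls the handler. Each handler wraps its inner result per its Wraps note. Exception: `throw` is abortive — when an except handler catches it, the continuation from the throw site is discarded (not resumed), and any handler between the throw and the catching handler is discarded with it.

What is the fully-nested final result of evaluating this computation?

Working:
get @ H0 ⇒ 8
throw(4) @ H1 caught ⇒ 27
= 27

Answer: 27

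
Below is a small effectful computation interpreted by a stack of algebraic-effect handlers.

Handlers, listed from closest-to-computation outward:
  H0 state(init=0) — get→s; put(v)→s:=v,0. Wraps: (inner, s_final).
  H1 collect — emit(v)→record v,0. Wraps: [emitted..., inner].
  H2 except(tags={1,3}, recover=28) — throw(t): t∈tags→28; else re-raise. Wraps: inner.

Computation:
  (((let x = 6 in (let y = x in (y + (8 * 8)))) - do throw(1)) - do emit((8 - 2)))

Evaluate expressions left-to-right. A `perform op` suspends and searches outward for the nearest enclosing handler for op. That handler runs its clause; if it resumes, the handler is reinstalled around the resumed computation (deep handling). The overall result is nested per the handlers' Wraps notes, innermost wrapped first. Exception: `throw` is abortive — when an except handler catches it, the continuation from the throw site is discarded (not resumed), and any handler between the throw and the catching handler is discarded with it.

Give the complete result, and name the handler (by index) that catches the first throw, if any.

Answer: 28 ; first throw caught by: H2

Step-by-step:
throw(1) @ H2 caught ⇒ 28
= 28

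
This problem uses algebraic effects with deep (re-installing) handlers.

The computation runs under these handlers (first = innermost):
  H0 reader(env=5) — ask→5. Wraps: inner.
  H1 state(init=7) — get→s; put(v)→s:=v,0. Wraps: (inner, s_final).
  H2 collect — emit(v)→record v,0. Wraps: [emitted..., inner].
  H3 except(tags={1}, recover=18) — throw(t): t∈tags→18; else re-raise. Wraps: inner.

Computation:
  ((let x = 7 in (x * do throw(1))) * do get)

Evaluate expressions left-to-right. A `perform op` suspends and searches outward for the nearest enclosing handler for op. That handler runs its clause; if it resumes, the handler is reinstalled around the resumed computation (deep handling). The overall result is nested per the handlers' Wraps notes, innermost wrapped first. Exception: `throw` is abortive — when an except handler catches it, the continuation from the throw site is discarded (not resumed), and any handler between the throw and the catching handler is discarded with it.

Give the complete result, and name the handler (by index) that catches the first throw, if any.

Answer: 18 ; first throw caught by: H3

Evaluation trace:
throw(1) @ H3 caught ⇒ 18
= 18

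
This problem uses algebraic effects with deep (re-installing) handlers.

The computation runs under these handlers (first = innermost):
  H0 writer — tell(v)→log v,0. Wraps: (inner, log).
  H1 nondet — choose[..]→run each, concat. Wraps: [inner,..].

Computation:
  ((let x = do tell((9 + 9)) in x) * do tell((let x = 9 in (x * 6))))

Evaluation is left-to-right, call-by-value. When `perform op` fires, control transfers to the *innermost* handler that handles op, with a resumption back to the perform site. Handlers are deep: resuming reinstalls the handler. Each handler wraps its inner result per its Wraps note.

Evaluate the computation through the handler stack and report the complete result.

Answer: [(0, (18, 54))]

Evaluation trace:
tell(18) @ H0 ⇒ log+=18
tell(54) @ H0 ⇒ log+=54
H0 returns (0, (18, 54))
H1 returns [(0, (18, 54))]
= [(0, (18, 54))]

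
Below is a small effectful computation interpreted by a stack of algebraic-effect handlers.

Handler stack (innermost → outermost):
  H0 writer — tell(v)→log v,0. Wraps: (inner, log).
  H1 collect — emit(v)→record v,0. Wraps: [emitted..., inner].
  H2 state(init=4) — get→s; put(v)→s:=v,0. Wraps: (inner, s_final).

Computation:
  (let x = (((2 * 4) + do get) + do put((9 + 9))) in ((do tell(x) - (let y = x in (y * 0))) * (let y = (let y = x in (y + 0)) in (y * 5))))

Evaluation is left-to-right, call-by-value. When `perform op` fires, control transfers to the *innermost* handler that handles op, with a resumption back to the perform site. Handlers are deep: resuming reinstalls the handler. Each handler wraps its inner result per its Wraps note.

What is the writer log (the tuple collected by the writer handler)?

Answer: (12)

Step-by-step:
get @ H2 ⇒ 4
put(18) @ H2 ⇒ s:=18
tell(12) @ H0 ⇒ log+=12
H0 returns (0, (12))
H1 returns [(0, (12))]
H2 returns ([(0, (12))], 18)
= ([(0, (12))], 18)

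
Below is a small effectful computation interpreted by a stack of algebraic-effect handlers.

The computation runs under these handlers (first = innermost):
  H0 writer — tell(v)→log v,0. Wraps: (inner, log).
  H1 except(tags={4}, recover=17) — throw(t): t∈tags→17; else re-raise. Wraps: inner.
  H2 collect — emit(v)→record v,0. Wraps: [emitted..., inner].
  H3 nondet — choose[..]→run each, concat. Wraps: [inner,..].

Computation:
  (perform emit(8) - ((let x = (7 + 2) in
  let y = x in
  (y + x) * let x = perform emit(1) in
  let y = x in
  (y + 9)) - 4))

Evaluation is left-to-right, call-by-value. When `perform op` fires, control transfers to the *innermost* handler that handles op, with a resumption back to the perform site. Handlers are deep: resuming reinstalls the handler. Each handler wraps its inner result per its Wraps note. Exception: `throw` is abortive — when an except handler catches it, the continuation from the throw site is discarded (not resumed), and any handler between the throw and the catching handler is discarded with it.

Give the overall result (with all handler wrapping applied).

Step-by-step:
emit(8) @ H2 ⇒ out+=8
emit(1) @ H2 ⇒ out+=1
H0 returns (-158, ())
H1 returns (-158, ())
H2 returns [8, 1, (-158, ())]
H3 returns [[8, 1, (-158, ())]]
= [[8, 1, (-158, ())]]

Answer: [[8, 1, (-158, ())]]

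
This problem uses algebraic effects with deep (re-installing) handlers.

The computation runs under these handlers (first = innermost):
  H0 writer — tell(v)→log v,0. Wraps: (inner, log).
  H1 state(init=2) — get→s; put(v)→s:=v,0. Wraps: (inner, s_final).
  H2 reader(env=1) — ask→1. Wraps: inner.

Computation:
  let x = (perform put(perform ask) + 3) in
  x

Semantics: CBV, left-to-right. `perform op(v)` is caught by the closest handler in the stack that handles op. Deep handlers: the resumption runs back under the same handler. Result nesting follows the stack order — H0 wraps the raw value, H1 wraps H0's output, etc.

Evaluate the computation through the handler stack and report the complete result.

Answer: ((3, ()), 1)

Working:
ask @ H2 ⇒ 1
put(1) @ H1 ⇒ s:=1
H0 returns (3, ())
H1 returns ((3, ()), 1)
H2 returns ((3, ()), 1)
= ((3, ()), 1)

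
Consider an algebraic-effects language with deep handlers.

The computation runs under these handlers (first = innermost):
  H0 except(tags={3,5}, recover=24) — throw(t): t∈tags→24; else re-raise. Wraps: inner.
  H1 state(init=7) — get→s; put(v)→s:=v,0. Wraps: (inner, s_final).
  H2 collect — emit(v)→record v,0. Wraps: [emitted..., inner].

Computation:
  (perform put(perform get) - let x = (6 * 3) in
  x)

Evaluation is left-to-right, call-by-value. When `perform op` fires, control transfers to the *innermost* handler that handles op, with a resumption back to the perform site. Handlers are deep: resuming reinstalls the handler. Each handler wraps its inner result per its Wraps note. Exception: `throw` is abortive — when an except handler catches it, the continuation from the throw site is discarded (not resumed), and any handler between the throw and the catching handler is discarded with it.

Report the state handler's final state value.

Answer: 7

Evaluation trace:
get @ H1 ⇒ 7
put(7) @ H1 ⇒ s:=7
H0 returns -18
H1 returns (-18, 7)
H2 returns [(-18, 7)]
= [(-18, 7)]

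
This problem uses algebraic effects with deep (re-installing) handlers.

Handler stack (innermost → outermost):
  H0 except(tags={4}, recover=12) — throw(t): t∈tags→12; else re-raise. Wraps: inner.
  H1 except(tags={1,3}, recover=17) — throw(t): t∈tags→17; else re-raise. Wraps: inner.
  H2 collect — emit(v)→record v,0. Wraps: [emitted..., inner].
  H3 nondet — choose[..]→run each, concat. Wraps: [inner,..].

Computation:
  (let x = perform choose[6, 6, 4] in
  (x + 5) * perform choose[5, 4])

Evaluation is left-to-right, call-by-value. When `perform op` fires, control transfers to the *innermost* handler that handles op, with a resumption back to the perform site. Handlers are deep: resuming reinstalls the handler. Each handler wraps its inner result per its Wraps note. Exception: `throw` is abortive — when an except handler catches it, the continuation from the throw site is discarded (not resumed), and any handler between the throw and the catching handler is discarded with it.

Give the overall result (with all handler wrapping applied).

Answer: [[55], [44], [55], [44], [45], [36]]

Step-by-step:
choose[6, 6, 4] @ H3
  branch[0] choose=6:
    choose[5, 4] @ H3
      branch[0] choose=5:
        H0 returns 55
        H1 returns 55
        H2 returns [55]
        H3 returns [[55]]
      branch[1] choose=4:
        H0 returns 44
        H1 returns 44
        H2 returns [44]
        H3 returns [[44]]
  branch[1] choose=6:
    choose[5, 4] @ H3
      branch[0] choose=5:
        H0 returns 55
        H1 returns 55
        H2 returns [55]
        H3 returns [[55]]
      branch[1] choose=4:
        H0 returns 44
        H1 returns 44
        H2 returns [44]
        H3 returns [[44]]
  branch[2] choose=4:
    choose[5, 4] @ H3
      branch[0] choose=5:
        H0 returns 45
        H1 returns 45
        H2 returns [45]
        H3 returns [[45]]
      branch[1] choose=4:
        H0 returns 36
        H1 returns 36
        H2 returns [36]
        H3 returns [[36]]
= [[55], [44], [55], [44], [45], [36]]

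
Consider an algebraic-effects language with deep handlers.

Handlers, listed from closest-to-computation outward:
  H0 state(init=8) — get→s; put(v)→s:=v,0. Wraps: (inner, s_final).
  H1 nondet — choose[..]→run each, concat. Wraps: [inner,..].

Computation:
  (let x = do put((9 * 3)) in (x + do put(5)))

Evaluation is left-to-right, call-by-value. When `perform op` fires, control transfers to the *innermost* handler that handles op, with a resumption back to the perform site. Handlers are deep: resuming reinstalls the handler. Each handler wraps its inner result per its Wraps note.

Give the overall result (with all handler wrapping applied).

Answer: [(0, 5)]

Step-by-step:
put(27) @ H0 ⇒ s:=27
put(5) @ H0 ⇒ s:=5
H0 returns (0, 5)
H1 returns [(0, 5)]
= [(0, 5)]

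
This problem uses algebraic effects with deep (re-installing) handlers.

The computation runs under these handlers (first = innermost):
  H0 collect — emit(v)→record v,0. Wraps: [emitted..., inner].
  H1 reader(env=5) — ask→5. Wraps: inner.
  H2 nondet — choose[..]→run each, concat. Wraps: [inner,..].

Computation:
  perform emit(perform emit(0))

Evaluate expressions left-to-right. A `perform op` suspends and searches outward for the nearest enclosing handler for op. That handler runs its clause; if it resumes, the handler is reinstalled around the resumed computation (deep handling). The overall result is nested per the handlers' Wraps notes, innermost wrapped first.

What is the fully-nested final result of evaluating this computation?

Answer: [[0, 0, 0]]

Working:
emit(0) @ H0 ⇒ out+=0
emit(0) @ H0 ⇒ out+=0
H0 returns [0, 0, 0]
H1 returns [0, 0, 0]
H2 returns [[0, 0, 0]]
= [[0, 0, 0]]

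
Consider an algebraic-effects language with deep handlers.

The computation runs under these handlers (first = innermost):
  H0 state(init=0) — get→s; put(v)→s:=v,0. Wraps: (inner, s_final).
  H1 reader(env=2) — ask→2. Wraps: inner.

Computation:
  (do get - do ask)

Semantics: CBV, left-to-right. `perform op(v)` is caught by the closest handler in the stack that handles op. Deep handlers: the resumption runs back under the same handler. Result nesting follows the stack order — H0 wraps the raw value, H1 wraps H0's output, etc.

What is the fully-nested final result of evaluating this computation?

Answer: (-2, 0)

Evaluation trace:
get @ H0 ⇒ 0
ask @ H1 ⇒ 2
H0 returns (-2, 0)
H1 returns (-2, 0)
= (-2, 0)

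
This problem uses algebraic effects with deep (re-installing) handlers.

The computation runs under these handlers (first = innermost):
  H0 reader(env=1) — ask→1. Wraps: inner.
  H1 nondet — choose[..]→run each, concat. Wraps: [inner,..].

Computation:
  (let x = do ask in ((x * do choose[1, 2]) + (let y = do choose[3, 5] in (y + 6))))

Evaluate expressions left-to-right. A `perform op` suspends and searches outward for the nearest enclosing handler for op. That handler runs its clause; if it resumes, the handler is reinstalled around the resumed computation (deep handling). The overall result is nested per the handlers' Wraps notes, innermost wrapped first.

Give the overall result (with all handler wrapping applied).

Working:
ask @ H0 ⇒ 1
choose[1, 2] @ H1
  branch[0] choose=1:
    choose[3, 5] @ H1
      branch[0] choose=3:
        H0 returns 10
        H1 returns [10]
      branch[1] choose=5:
        H0 returns 12
        H1 returns [12]
  branch[1] choose=2:
    choose[3, 5] @ H1
      branch[0] choose=3:
        H0 returns 11
        H1 returns [11]
      branch[1] choose=5:
        H0 returns 13
        H1 returns [13]
= [10, 12, 11, 13]

Answer: [10, 12, 11, 13]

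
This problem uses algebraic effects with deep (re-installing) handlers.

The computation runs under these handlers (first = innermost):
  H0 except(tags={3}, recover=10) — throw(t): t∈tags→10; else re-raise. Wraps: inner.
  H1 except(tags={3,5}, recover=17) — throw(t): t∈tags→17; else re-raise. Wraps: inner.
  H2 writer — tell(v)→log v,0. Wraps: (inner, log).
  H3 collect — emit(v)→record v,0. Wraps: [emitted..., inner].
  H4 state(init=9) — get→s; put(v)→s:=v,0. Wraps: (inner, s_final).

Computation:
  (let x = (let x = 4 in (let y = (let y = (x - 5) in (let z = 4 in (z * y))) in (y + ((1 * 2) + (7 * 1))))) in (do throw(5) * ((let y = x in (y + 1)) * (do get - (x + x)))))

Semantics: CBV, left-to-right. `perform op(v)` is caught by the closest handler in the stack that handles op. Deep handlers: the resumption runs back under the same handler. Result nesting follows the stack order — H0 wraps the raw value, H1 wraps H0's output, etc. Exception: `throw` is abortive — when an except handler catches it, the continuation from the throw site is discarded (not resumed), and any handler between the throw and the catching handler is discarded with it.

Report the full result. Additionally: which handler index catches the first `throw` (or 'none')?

Step-by-step:
throw(5) @ H0 re-raised
throw(5) @ H1 caught ⇒ 17
H2 returns (17, ())
H3 returns [(17, ())]
H4 returns ([(17, ())], 9)
= ([(17, ())], 9)

Answer: ([(17, ())], 9) ; first throw caught by: H1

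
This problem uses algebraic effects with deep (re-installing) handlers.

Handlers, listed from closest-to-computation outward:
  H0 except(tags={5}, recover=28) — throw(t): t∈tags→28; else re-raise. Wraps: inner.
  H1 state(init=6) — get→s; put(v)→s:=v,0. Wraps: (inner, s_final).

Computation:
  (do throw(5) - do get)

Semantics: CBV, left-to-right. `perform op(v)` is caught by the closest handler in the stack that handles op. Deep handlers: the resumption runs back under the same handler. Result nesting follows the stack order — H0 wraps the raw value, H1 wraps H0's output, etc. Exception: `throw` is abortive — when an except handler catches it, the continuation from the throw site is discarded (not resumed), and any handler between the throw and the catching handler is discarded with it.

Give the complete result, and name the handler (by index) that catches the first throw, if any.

Working:
throw(5) @ H0 caught ⇒ 28
H1 returns (28, 6)
= (28, 6)

Answer: (28, 6) ; first throw caught by: H0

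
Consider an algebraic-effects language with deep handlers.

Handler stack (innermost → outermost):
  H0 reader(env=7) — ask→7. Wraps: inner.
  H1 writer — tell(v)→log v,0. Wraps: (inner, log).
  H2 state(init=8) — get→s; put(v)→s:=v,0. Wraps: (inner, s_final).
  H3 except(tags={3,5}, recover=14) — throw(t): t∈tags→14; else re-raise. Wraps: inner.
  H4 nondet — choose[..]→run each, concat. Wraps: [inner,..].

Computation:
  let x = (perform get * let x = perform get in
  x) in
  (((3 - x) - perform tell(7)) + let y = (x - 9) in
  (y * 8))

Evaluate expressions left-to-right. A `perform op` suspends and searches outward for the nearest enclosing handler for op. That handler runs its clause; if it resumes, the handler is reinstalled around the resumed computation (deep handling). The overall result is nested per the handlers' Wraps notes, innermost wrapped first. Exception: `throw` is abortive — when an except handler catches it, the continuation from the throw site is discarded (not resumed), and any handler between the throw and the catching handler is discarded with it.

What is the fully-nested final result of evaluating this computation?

Answer: [((379, (7)), 8)]

Working:
get @ H2 ⇒ 8
get @ H2 ⇒ 8
tell(7) @ H1 ⇒ log+=7
H0 returns 379
H1 returns (379, (7))
H2 returns ((379, (7)), 8)
H3 returns ((379, (7)), 8)
H4 returns [((379, (7)), 8)]
= [((379, (7)), 8)]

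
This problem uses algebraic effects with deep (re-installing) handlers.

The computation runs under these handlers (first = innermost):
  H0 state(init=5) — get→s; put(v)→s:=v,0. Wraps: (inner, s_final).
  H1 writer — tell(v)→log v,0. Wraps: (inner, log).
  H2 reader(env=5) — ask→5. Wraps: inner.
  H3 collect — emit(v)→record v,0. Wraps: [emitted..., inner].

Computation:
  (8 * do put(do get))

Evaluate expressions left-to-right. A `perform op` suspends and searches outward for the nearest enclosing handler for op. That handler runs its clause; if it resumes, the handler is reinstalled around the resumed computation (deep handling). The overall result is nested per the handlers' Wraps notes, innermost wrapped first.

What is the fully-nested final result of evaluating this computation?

Answer: [((0, 5), ())]

Step-by-step:
get @ H0 ⇒ 5
put(5) @ H0 ⇒ s:=5
H0 returns (0, 5)
H1 returns ((0, 5), ())
H2 returns ((0, 5), ())
H3 returns [((0, 5), ())]
= [((0, 5), ())]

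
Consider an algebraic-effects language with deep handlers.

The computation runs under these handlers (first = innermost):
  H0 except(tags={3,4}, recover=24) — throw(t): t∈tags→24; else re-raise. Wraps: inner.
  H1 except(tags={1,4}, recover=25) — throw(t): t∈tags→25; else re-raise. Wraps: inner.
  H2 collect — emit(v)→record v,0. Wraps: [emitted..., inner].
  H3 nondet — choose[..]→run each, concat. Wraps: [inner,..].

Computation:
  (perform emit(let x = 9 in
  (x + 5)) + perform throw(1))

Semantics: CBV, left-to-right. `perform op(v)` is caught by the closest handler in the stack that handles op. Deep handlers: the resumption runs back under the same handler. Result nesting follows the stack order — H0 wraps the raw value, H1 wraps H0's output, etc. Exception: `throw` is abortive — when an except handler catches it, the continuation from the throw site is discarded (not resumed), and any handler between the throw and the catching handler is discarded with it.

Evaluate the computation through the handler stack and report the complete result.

Answer: [[14, 25]]

Step-by-step:
emit(14) @ H2 ⇒ out+=14
throw(1) @ H0 re-raised
throw(1) @ H1 caught ⇒ 25
H2 returns [14, 25]
H3 returns [[14, 25]]
= [[14, 25]]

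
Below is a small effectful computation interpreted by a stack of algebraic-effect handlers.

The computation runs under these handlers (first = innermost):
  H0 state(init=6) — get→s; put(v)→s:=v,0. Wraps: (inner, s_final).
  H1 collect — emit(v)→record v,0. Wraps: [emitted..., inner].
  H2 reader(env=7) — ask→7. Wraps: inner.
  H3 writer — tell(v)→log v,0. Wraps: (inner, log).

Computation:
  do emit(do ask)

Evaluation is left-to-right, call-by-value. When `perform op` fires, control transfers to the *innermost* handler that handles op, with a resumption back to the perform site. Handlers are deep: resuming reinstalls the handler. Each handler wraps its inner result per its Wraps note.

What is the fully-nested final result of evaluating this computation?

Answer: ([7, (0, 6)], ())

Working:
ask @ H2 ⇒ 7
emit(7) @ H1 ⇒ out+=7
H0 returns (0, 6)
H1 returns [7, (0, 6)]
H2 returns [7, (0, 6)]
H3 returns ([7, (0, 6)], ())
= ([7, (0, 6)], ())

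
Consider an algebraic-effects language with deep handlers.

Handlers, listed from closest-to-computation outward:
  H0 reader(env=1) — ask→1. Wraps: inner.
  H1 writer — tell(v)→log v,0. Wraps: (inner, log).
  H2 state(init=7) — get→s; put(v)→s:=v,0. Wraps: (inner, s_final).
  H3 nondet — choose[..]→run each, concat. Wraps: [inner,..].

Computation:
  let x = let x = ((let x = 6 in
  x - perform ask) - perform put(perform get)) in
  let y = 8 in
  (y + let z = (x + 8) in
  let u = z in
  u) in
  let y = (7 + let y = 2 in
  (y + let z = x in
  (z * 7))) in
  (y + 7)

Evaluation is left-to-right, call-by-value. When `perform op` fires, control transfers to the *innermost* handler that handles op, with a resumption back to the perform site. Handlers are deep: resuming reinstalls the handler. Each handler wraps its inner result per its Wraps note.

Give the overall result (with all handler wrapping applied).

Step-by-step:
ask @ H0 ⇒ 1
get @ H2 ⇒ 7
put(7) @ H2 ⇒ s:=7
H0 returns 163
H1 returns (163, ())
H2 returns ((163, ()), 7)
H3 returns [((163, ()), 7)]
= [((163, ()), 7)]

Answer: [((163, ()), 7)]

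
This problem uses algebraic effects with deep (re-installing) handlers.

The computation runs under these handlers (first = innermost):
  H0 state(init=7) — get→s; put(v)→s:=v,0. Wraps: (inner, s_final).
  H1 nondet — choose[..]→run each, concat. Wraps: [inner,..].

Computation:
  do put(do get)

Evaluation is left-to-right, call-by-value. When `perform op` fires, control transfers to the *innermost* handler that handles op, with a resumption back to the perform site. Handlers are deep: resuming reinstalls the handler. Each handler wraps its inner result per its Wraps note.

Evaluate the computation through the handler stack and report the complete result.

Answer: [(0, 7)]

Working:
get @ H0 ⇒ 7
put(7) @ H0 ⇒ s:=7
H0 returns (0, 7)
H1 returns [(0, 7)]
= [(0, 7)]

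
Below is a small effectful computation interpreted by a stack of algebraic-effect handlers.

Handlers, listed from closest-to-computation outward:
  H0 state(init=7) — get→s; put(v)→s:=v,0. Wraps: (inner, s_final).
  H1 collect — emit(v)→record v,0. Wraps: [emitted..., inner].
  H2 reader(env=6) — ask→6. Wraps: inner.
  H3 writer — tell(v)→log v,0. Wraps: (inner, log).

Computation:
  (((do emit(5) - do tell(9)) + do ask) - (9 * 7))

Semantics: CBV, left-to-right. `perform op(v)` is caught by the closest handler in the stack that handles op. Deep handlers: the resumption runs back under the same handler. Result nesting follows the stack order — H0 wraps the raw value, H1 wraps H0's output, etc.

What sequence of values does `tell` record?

Answer: (9)

Evaluation trace:
emit(5) @ H1 ⇒ out+=5
tell(9) @ H3 ⇒ log+=9
ask @ H2 ⇒ 6
H0 returns (-57, 7)
H1 returns [5, (-57, 7)]
H2 returns [5, (-57, 7)]
H3 returns ([5, (-57, 7)], (9))
= ([5, (-57, 7)], (9))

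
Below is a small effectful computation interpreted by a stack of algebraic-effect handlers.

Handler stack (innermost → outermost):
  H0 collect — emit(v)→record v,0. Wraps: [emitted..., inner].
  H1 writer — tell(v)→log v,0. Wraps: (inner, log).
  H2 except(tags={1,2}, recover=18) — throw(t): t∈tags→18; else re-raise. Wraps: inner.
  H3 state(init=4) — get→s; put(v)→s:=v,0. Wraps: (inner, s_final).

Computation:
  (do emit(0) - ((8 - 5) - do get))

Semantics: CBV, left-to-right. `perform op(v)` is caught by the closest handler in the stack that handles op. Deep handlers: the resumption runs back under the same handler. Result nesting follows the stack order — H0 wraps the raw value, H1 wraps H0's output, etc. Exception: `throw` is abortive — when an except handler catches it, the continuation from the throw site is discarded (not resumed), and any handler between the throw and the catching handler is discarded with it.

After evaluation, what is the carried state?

Step-by-step:
emit(0) @ H0 ⇒ out+=0
get @ H3 ⇒ 4
H0 returns [0, 1]
H1 returns ([0, 1], ())
H2 returns ([0, 1], ())
H3 returns (([0, 1], ()), 4)
= (([0, 1], ()), 4)

Answer: 4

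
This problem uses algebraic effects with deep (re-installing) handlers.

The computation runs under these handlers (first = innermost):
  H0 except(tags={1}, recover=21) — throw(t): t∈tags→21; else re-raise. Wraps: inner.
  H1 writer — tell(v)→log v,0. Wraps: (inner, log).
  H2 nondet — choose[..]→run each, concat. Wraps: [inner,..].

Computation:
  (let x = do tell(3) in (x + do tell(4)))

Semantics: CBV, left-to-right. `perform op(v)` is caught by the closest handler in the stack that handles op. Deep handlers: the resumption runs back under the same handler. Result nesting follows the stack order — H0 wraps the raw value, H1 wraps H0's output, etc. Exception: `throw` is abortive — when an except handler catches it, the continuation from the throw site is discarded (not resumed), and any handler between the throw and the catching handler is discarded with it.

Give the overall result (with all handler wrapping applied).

Step-by-step:
tell(3) @ H1 ⇒ log+=3
tell(4) @ H1 ⇒ log+=4
H0 returns 0
H1 returns (0, (3, 4))
H2 returns [(0, (3, 4))]
= [(0, (3, 4))]

Answer: [(0, (3, 4))]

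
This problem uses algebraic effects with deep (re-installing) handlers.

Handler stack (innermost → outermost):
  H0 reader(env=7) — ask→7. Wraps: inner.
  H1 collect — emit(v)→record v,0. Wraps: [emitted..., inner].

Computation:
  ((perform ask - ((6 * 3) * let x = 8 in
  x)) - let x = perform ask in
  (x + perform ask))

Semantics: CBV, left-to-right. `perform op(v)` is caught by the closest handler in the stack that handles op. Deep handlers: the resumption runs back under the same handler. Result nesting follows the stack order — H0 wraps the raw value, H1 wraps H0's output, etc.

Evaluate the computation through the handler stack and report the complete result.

Answer: [-151]

Working:
ask @ H0 ⇒ 7
ask @ H0 ⇒ 7
ask @ H0 ⇒ 7
H0 returns -151
H1 returns [-151]
= [-151]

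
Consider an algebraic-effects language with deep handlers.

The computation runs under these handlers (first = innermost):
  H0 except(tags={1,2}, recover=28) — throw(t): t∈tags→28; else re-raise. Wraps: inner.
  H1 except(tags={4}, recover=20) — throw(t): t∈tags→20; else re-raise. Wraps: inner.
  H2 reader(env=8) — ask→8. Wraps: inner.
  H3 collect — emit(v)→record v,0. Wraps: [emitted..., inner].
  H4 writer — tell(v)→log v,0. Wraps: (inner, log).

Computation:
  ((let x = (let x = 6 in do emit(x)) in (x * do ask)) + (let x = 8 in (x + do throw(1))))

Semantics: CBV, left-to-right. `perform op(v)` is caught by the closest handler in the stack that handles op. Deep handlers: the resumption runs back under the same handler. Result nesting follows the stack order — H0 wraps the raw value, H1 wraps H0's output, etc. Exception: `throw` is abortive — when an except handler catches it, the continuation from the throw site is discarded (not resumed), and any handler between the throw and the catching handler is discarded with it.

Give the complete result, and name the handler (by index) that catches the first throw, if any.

Evaluation trace:
emit(6) @ H3 ⇒ out+=6
ask @ H2 ⇒ 8
throw(1) @ H0 caught ⇒ 28
H1 returns 28
H2 returns 28
H3 returns [6, 28]
H4 returns ([6, 28], ())
= ([6, 28], ())

Answer: ([6, 28], ()) ; first throw caught by: H0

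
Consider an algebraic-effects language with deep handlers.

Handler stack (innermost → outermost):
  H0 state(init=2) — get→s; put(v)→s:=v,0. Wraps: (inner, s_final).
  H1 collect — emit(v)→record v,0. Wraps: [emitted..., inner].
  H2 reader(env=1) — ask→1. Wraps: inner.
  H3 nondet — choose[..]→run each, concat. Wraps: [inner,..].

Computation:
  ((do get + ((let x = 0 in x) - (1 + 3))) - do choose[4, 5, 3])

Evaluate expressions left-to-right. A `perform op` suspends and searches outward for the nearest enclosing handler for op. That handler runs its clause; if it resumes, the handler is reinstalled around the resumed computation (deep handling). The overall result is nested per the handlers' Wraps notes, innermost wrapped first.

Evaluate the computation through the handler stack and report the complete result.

Answer: [[(-6, 2)], [(-7, 2)], [(-5, 2)]]

Working:
get @ H0 ⇒ 2
choose[4, 5, 3] @ H3
  branch[0] choose=4:
    H0 returns (-6, 2)
    H1 returns [(-6, 2)]
    H2 returns [(-6, 2)]
    H3 returns [[(-6, 2)]]
  branch[1] choose=5:
    H0 returns (-7, 2)
    H1 returns [(-7, 2)]
    H2 returns [(-7, 2)]
    H3 returns [[(-7, 2)]]
  branch[2] choose=3:
    H0 returns (-5, 2)
    H1 returns [(-5, 2)]
    H2 returns [(-5, 2)]
    H3 returns [[(-5, 2)]]
= [[(-6, 2)], [(-7, 2)], [(-5, 2)]]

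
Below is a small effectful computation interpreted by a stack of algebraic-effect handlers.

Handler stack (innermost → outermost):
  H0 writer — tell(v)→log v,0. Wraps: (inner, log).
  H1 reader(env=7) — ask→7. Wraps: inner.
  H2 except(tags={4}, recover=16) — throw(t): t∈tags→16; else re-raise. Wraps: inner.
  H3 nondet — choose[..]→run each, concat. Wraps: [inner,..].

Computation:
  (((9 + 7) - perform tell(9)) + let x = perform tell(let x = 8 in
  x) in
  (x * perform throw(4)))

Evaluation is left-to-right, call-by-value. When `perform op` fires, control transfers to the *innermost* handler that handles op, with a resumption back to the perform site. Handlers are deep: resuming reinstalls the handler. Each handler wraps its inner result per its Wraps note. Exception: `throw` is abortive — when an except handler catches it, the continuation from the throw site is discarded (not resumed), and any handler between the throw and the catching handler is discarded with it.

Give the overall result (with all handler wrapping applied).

Step-by-step:
tell(9) @ H0 ⇒ log+=9
tell(8) @ H0 ⇒ log+=8
throw(4) @ H2 caught ⇒ 16
H3 returns [16]
= [16]

Answer: [16]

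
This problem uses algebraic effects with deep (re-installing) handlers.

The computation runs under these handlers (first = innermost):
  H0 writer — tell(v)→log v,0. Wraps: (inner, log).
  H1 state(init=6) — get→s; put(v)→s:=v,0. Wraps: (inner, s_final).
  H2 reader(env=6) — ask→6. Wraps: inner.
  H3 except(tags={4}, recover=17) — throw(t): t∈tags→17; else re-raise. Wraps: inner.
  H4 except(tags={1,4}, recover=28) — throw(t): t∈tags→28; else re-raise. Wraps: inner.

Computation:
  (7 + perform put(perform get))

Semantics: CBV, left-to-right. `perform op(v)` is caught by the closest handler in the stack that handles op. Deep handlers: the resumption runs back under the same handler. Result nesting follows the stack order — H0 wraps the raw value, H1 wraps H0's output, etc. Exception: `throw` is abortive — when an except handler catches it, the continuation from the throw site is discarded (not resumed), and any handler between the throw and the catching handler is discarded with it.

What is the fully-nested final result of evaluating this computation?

Answer: ((7, ()), 6)

Evaluation trace:
get @ H1 ⇒ 6
put(6) @ H1 ⇒ s:=6
H0 returns (7, ())
H1 returns ((7, ()), 6)
H2 returns ((7, ()), 6)
H3 returns ((7, ()), 6)
H4 returns ((7, ()), 6)
= ((7, ()), 6)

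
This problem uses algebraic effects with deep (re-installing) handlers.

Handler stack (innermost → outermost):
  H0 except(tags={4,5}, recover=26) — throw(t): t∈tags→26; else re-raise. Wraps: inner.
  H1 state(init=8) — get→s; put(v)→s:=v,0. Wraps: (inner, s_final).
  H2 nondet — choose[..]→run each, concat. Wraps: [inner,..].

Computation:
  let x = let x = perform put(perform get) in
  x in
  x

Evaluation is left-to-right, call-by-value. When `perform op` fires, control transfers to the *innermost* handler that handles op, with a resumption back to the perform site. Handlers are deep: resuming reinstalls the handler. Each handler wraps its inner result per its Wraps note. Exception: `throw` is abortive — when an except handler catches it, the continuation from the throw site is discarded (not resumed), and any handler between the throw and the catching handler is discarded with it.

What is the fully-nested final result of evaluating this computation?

Answer: [(0, 8)]

Working:
get @ H1 ⇒ 8
put(8) @ H1 ⇒ s:=8
H0 returns 0
H1 returns (0, 8)
H2 returns [(0, 8)]
= [(0, 8)]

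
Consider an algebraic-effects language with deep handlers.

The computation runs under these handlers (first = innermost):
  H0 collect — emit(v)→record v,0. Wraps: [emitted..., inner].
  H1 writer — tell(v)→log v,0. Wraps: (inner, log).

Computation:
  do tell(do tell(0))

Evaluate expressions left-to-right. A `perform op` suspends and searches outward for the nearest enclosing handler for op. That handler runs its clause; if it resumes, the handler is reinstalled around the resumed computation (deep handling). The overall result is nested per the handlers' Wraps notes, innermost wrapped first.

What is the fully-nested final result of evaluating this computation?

Working:
tell(0) @ H1 ⇒ log+=0
tell(0) @ H1 ⇒ log+=0
H0 returns [0]
H1 returns ([0], (0, 0))
= ([0], (0, 0))

Answer: ([0], (0, 0))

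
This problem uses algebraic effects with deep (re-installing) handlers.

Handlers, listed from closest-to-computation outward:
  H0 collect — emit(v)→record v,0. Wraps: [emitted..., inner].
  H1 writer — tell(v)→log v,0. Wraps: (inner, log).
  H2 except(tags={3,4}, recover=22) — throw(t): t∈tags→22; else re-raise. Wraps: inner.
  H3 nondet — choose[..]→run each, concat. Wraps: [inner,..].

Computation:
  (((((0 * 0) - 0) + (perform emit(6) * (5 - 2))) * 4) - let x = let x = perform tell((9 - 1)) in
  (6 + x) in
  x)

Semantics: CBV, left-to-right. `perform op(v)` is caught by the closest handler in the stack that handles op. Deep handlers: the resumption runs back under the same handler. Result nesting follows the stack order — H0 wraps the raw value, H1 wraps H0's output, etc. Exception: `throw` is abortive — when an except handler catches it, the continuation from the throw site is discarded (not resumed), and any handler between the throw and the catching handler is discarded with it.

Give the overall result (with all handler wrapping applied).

Evaluation trace:
emit(6) @ H0 ⇒ out+=6
tell(8) @ H1 ⇒ log+=8
H0 returns [6, -6]
H1 returns ([6, -6], (8))
H2 returns ([6, -6], (8))
H3 returns [([6, -6], (8))]
= [([6, -6], (8))]

Answer: [([6, -6], (8))]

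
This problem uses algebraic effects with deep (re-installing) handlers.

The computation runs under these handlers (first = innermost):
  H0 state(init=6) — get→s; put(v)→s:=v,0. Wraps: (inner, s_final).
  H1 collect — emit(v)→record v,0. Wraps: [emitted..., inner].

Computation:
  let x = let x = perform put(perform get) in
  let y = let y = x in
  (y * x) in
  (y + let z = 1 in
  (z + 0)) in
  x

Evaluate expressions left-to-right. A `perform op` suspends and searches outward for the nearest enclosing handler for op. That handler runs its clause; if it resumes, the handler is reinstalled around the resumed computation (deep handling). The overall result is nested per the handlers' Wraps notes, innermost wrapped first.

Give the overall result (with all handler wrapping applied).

Answer: [(1, 6)]

Evaluation trace:
get @ H0 ⇒ 6
put(6) @ H0 ⇒ s:=6
H0 returns (1, 6)
H1 returns [(1, 6)]
= [(1, 6)]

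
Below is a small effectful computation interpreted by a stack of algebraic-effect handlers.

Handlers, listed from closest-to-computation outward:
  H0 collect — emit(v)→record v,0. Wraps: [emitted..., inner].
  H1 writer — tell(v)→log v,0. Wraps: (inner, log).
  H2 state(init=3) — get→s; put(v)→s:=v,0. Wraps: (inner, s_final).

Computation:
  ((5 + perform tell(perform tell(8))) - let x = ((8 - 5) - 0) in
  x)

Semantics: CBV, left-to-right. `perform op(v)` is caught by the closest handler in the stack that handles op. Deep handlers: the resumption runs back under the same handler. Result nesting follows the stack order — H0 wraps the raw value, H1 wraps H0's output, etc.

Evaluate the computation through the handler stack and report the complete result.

Answer: (([2], (8, 0)), 3)

Evaluation trace:
tell(8) @ H1 ⇒ log+=8
tell(0) @ H1 ⇒ log+=0
H0 returns [2]
H1 returns ([2], (8, 0))
H2 returns (([2], (8, 0)), 3)
= (([2], (8, 0)), 3)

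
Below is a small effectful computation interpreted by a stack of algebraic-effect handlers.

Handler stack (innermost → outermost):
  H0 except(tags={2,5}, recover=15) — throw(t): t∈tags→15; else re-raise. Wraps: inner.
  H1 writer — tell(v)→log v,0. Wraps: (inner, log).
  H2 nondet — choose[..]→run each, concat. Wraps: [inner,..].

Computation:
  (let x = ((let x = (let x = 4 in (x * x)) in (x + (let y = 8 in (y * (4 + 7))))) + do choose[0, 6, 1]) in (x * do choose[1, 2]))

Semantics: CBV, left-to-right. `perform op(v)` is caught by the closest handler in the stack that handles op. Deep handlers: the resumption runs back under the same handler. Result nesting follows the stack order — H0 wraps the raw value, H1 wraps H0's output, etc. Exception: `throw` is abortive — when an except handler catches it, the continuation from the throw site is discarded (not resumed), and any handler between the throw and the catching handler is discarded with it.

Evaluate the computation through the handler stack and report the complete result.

Step-by-step:
choose[0, 6, 1] @ H2
  branch[0] choose=0:
    choose[1, 2] @ H2
      branch[0] choose=1:
        H0 returns 104
        H1 returns (104, ())
        H2 returns [(104, ())]
      branch[1] choose=2:
        H0 returns 208
        H1 returns (208, ())
        H2 returns [(208, ())]
  branch[1] choose=6:
    choose[1, 2] @ H2
      branch[0] choose=1:
        H0 returns 110
        H1 returns (110, ())
        H2 returns [(110, ())]
      branch[1] choose=2:
        H0 returns 220
        H1 returns (220, ())
        H2 returns [(220, ())]
  branch[2] choose=1:
    choose[1, 2] @ H2
      branch[0] choose=1:
        H0 returns 105
        H1 returns (105, ())
        H2 returns [(105, ())]
      branch[1] choose=2:
        H0 returns 210
        H1 returns (210, ())
        H2 returns [(210, ())]
= [(104, ()), (208, ()), (110, ()), (220, ()), (105, ()), (210, ())]

Answer: [(104, ()), (208, ()), (110, ()), (220, ()), (105, ()), (210, ())]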